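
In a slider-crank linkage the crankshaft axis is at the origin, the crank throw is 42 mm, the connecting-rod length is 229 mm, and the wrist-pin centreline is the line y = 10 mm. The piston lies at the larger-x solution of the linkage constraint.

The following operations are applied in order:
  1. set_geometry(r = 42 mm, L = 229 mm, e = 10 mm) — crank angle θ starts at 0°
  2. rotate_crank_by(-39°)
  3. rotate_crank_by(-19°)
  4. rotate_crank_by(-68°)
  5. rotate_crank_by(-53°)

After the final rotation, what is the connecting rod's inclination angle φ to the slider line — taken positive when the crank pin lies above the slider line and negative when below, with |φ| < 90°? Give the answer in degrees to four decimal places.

set_geometry: r = 42 mm, L = 229 mm, e = 10 mm; θ ← 0°
rotate_crank_by(-39°): θ ← 0° -39° = -39°
rotate_crank_by(-19°): θ ← -39° -19° = -58°
rotate_crank_by(-68°): θ ← -58° -68° = -126°
rotate_crank_by(-53°): θ ← -126° -53° = -179°
crank pin P = (r cos θ, r sin θ) = (-41.993603, -0.733001)
h = r sin θ − e = -0.733001 − 10 = -10.733001
sin φ = h / L = -10.733001 / 229 = -0.04686900
φ = arcsin(-0.04686900) = -2.686380°

-2.6864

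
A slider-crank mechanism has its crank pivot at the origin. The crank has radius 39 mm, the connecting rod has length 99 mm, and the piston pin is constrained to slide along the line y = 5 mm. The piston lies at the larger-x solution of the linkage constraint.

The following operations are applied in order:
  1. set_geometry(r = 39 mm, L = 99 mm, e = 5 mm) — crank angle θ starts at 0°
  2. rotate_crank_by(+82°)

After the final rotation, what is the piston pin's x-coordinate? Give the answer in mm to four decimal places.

98.5442

set_geometry: r = 39 mm, L = 99 mm, e = 5 mm; θ ← 0°
rotate_crank_by(+82°): θ ← 0° +82° = 82°
crank pin P = (r cos θ, r sin θ) = (5.427751, 38.620455)
h = r sin θ − e = 38.620455 − 5 = 33.620455
x = r cos θ + √(L² − h²) = 5.427751 + √(9801.0 − 1130.3350) = 5.427751 + 93.116406 = 98.544157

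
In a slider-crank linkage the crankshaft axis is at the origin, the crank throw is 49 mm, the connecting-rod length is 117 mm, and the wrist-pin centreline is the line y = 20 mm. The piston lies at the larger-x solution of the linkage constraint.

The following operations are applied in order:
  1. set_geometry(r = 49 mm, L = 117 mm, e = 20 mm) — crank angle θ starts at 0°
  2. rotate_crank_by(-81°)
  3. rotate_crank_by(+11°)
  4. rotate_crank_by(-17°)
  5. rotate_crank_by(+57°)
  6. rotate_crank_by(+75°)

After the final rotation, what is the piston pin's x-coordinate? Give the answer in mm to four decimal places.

150.7276

set_geometry: r = 49 mm, L = 117 mm, e = 20 mm; θ ← 0°
rotate_crank_by(-81°): θ ← 0° -81° = -81°
rotate_crank_by(+11°): θ ← -81° +11° = -70°
rotate_crank_by(-17°): θ ← -70° -17° = -87°
rotate_crank_by(+57°): θ ← -87° +57° = -30°
rotate_crank_by(+75°): θ ← -30° +75° = 45°
crank pin P = (r cos θ, r sin θ) = (34.648232, 34.648232)
h = r sin θ − e = 34.648232 − 20 = 14.648232
x = r cos θ + √(L² − h²) = 34.648232 + √(13689.0 − 214.5707) = 34.648232 + 116.079409 = 150.727642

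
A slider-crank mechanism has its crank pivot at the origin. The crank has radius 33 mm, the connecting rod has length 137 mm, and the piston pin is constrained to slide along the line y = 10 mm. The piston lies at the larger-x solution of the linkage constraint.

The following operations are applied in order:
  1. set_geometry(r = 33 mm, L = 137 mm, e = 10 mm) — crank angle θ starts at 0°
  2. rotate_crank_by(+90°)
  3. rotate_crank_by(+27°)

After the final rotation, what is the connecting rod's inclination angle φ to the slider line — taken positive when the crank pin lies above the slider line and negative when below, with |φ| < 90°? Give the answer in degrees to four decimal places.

8.1421

set_geometry: r = 33 mm, L = 137 mm, e = 10 mm; θ ← 0°
rotate_crank_by(+90°): θ ← 0° +90° = 90°
rotate_crank_by(+27°): θ ← 90° +27° = 117°
crank pin P = (r cos θ, r sin θ) = (-14.981686, 29.403215)
h = r sin θ − e = 29.403215 − 10 = 19.403215
sin φ = h / L = 19.403215 / 137 = 0.14162931
φ = arcsin(0.14162931) = 8.142138°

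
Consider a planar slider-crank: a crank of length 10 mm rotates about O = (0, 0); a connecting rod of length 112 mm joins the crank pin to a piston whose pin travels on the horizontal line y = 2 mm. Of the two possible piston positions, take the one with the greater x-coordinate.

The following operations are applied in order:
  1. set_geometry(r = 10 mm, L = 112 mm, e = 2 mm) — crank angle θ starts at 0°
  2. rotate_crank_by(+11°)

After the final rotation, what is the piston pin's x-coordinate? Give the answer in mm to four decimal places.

set_geometry: r = 10 mm, L = 112 mm, e = 2 mm; θ ← 0°
rotate_crank_by(+11°): θ ← 0° +11° = 11°
crank pin P = (r cos θ, r sin θ) = (9.816272, 1.908090)
h = r sin θ − e = 1.908090 − 2 = -0.091910
x = r cos θ + √(L² − h²) = 9.816272 + √(12544.0 − 0.0084) = 9.816272 + 111.999962 = 121.816234

121.8162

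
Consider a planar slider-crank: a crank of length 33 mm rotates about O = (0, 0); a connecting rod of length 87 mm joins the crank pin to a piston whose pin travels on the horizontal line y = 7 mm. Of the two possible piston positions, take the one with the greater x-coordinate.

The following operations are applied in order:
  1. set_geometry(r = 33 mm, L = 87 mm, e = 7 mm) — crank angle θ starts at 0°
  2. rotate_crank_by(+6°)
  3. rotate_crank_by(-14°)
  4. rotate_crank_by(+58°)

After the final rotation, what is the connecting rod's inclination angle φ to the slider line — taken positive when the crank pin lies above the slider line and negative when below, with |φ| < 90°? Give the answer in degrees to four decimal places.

set_geometry: r = 33 mm, L = 87 mm, e = 7 mm; θ ← 0°
rotate_crank_by(+6°): θ ← 0° +6° = 6°
rotate_crank_by(-14°): θ ← 6° -14° = -8°
rotate_crank_by(+58°): θ ← -8° +58° = 50°
crank pin P = (r cos θ, r sin θ) = (21.211991, 25.279467)
h = r sin θ − e = 25.279467 − 7 = 18.279467
sin φ = h / L = 18.279467 / 87 = 0.21010881
φ = arcsin(0.21010881) = 12.128729°

12.1287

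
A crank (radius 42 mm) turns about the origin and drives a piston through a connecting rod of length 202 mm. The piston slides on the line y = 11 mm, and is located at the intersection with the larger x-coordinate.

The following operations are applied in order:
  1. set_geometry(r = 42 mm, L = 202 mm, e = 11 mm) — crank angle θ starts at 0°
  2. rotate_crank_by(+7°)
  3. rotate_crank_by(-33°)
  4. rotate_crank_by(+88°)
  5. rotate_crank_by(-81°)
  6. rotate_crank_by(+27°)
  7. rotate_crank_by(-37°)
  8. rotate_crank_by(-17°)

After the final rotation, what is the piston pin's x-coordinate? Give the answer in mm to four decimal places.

set_geometry: r = 42 mm, L = 202 mm, e = 11 mm; θ ← 0°
rotate_crank_by(+7°): θ ← 0° +7° = 7°
rotate_crank_by(-33°): θ ← 7° -33° = -26°
rotate_crank_by(+88°): θ ← -26° +88° = 62°
rotate_crank_by(-81°): θ ← 62° -81° = -19°
rotate_crank_by(+27°): θ ← -19° +27° = 8°
rotate_crank_by(-37°): θ ← 8° -37° = -29°
rotate_crank_by(-17°): θ ← -29° -17° = -46°
crank pin P = (r cos θ, r sin θ) = (29.175652, -30.212272)
h = r sin θ − e = -30.212272 − 11 = -41.212272
x = r cos θ + √(L² − h²) = 29.175652 + √(40804.0 − 1698.4513) = 29.175652 + 197.751229 = 226.926881

226.9269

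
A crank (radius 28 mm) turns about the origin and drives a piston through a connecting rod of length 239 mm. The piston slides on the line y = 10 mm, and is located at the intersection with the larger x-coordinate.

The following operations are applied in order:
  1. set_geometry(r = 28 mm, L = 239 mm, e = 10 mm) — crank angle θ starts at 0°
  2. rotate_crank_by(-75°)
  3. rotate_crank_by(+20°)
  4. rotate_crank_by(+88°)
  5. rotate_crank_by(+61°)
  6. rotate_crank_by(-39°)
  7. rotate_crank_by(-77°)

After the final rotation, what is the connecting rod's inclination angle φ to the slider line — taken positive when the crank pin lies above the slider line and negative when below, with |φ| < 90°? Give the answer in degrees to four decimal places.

set_geometry: r = 28 mm, L = 239 mm, e = 10 mm; θ ← 0°
rotate_crank_by(-75°): θ ← 0° -75° = -75°
rotate_crank_by(+20°): θ ← -75° +20° = -55°
rotate_crank_by(+88°): θ ← -55° +88° = 33°
rotate_crank_by(+61°): θ ← 33° +61° = 94°
rotate_crank_by(-39°): θ ← 94° -39° = 55°
rotate_crank_by(-77°): θ ← 55° -77° = -22°
crank pin P = (r cos θ, r sin θ) = (25.961148, -10.488985)
h = r sin θ − e = -10.488985 − 10 = -20.488985
sin φ = h / L = -20.488985 / 239 = -0.08572797
φ = arcsin(-0.08572797) = -4.917887°

-4.9179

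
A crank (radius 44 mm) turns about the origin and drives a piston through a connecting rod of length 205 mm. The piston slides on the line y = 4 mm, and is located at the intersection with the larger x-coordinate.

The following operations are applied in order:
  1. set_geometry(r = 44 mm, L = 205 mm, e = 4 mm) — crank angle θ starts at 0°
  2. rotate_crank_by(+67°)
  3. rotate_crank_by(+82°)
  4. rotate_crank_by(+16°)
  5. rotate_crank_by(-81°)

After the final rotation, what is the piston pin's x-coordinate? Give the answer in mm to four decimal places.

205.7067

set_geometry: r = 44 mm, L = 205 mm, e = 4 mm; θ ← 0°
rotate_crank_by(+67°): θ ← 0° +67° = 67°
rotate_crank_by(+82°): θ ← 67° +82° = 149°
rotate_crank_by(+16°): θ ← 149° +16° = 165°
rotate_crank_by(-81°): θ ← 165° -81° = 84°
crank pin P = (r cos θ, r sin θ) = (4.599252, 43.758963)
h = r sin θ − e = 43.758963 − 4 = 39.758963
x = r cos θ + √(L² − h²) = 4.599252 + √(42025.0 − 1580.7752) = 4.599252 + 201.107496 = 205.706748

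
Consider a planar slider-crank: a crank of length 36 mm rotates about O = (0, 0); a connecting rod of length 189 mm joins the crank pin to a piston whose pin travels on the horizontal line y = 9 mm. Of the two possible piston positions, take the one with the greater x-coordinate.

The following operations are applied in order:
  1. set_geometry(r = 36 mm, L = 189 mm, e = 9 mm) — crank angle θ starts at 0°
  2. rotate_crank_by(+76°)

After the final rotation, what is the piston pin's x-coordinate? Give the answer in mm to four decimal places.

195.9219

set_geometry: r = 36 mm, L = 189 mm, e = 9 mm; θ ← 0°
rotate_crank_by(+76°): θ ← 0° +76° = 76°
crank pin P = (r cos θ, r sin θ) = (8.709188, 34.930646)
h = r sin θ − e = 34.930646 − 9 = 25.930646
x = r cos θ + √(L² − h²) = 8.709188 + √(35721.0 − 672.3984) = 8.709188 + 187.212717 = 195.921906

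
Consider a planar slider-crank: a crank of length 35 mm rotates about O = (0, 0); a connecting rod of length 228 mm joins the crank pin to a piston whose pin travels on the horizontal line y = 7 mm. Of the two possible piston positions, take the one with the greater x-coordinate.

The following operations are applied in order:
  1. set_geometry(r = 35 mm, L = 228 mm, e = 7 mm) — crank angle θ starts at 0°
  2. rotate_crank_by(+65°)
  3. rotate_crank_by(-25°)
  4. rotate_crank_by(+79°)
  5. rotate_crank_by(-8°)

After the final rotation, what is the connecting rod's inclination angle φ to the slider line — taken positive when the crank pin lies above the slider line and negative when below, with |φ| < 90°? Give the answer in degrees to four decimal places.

set_geometry: r = 35 mm, L = 228 mm, e = 7 mm; θ ← 0°
rotate_crank_by(+65°): θ ← 0° +65° = 65°
rotate_crank_by(-25°): θ ← 65° -25° = 40°
rotate_crank_by(+79°): θ ← 40° +79° = 119°
rotate_crank_by(-8°): θ ← 119° -8° = 111°
crank pin P = (r cos θ, r sin θ) = (-12.542878, 32.675315)
h = r sin θ − e = 32.675315 − 7 = 25.675315
sin φ = h / L = 25.675315 / 228 = 0.11261103
φ = arcsin(0.11261103) = 6.465852°

6.4659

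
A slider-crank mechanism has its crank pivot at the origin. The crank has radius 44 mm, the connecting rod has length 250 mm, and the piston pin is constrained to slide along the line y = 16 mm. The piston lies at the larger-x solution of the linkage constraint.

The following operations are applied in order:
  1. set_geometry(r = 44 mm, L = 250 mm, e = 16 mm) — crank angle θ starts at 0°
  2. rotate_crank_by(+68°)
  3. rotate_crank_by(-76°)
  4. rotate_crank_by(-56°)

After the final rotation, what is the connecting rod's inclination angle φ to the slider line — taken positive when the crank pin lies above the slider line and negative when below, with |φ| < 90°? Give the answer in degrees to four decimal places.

set_geometry: r = 44 mm, L = 250 mm, e = 16 mm; θ ← 0°
rotate_crank_by(+68°): θ ← 0° +68° = 68°
rotate_crank_by(-76°): θ ← 68° -76° = -8°
rotate_crank_by(-56°): θ ← -8° -56° = -64°
crank pin P = (r cos θ, r sin θ) = (19.288330, -39.546938)
h = r sin θ − e = -39.546938 − 16 = -55.546938
sin φ = h / L = -55.546938 / 250 = -0.22218775
φ = arcsin(-0.22218775) = -12.837563°

-12.8376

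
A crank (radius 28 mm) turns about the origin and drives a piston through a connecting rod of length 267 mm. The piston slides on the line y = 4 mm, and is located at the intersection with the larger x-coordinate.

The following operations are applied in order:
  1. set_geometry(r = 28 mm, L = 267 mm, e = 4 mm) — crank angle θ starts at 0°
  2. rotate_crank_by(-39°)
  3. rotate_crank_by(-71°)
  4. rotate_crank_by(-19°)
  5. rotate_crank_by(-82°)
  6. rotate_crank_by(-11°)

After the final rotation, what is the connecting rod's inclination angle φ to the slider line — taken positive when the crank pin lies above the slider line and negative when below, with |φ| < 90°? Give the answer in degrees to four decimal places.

set_geometry: r = 28 mm, L = 267 mm, e = 4 mm; θ ← 0°
rotate_crank_by(-39°): θ ← 0° -39° = -39°
rotate_crank_by(-71°): θ ← -39° -71° = -110°
rotate_crank_by(-19°): θ ← -110° -19° = -129°
rotate_crank_by(-82°): θ ← -129° -82° = -211°
rotate_crank_by(-11°): θ ← -211° -11° = -222°
crank pin P = (r cos θ, r sin θ) = (-20.808055, 18.735657)
h = r sin θ − e = 18.735657 − 4 = 14.735657
sin φ = h / L = 14.735657 / 267 = 0.05518973
φ = arcsin(0.05518973) = 3.163746°

3.1637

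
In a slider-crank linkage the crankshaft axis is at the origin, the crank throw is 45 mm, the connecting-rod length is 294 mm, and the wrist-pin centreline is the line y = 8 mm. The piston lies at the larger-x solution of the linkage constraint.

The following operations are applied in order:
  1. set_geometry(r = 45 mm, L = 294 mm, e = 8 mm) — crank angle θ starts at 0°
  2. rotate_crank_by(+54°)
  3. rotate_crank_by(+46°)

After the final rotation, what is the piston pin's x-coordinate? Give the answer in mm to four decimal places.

283.9342

set_geometry: r = 45 mm, L = 294 mm, e = 8 mm; θ ← 0°
rotate_crank_by(+54°): θ ← 0° +54° = 54°
rotate_crank_by(+46°): θ ← 54° +46° = 100°
crank pin P = (r cos θ, r sin θ) = (-7.814168, 44.316349)
h = r sin θ − e = 44.316349 − 8 = 36.316349
x = r cos θ + √(L² − h²) = -7.814168 + √(86436.0 − 1318.8772) = -7.814168 + 291.748390 = 283.934222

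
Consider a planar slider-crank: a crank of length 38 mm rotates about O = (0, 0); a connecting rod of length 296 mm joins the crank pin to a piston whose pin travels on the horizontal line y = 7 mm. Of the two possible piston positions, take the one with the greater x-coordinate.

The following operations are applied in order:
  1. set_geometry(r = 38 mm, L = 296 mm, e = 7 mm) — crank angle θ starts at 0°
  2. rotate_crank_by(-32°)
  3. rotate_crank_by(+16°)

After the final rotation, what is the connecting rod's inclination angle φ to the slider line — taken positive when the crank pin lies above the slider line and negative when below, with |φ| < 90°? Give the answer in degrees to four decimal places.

-3.3844

set_geometry: r = 38 mm, L = 296 mm, e = 7 mm; θ ← 0°
rotate_crank_by(-32°): θ ← 0° -32° = -32°
rotate_crank_by(+16°): θ ← -32° +16° = -16°
crank pin P = (r cos θ, r sin θ) = (36.527944, -10.474220)
h = r sin θ − e = -10.474220 − 7 = -17.474220
sin φ = h / L = -17.474220 / 296 = -0.05903453
φ = arcsin(-0.05903453) = -3.384397°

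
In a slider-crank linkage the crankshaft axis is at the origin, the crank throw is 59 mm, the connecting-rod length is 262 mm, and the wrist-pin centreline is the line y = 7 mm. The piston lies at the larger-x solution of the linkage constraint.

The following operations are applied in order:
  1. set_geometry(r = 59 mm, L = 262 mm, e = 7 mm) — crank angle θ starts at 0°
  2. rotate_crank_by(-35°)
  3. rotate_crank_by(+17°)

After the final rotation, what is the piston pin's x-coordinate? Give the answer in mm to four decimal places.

316.8945

set_geometry: r = 59 mm, L = 262 mm, e = 7 mm; θ ← 0°
rotate_crank_by(-35°): θ ← 0° -35° = -35°
rotate_crank_by(+17°): θ ← -35° +17° = -18°
crank pin P = (r cos θ, r sin θ) = (56.112334, -18.232003)
h = r sin θ − e = -18.232003 − 7 = -25.232003
x = r cos θ + √(L² − h²) = 56.112334 + √(68644.0 − 636.6540) = 56.112334 + 260.782181 = 316.894516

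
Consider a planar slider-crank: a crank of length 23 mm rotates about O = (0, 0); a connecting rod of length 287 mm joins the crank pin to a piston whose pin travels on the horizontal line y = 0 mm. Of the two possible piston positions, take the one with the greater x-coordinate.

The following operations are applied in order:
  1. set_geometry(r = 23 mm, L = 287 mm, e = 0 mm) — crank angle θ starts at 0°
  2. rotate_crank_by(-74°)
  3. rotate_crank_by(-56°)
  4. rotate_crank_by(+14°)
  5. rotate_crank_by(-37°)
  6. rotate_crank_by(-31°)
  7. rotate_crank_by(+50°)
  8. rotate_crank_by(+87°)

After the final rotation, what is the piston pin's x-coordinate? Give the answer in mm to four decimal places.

302.1926

set_geometry: r = 23 mm, L = 287 mm, e = 0 mm; θ ← 0°
rotate_crank_by(-74°): θ ← 0° -74° = -74°
rotate_crank_by(-56°): θ ← -74° -56° = -130°
rotate_crank_by(+14°): θ ← -130° +14° = -116°
rotate_crank_by(-37°): θ ← -116° -37° = -153°
rotate_crank_by(-31°): θ ← -153° -31° = -184°
rotate_crank_by(+50°): θ ← -184° +50° = -134°
rotate_crank_by(+87°): θ ← -134° +87° = -47°
crank pin P = (r cos θ, r sin θ) = (15.685962, -16.821135)
h = r sin θ − e = -16.821135 − 0 = -16.821135
x = r cos θ + √(L² − h²) = 15.685962 + √(82369.0 − 282.9506) = 15.685962 + 286.506631 = 302.192593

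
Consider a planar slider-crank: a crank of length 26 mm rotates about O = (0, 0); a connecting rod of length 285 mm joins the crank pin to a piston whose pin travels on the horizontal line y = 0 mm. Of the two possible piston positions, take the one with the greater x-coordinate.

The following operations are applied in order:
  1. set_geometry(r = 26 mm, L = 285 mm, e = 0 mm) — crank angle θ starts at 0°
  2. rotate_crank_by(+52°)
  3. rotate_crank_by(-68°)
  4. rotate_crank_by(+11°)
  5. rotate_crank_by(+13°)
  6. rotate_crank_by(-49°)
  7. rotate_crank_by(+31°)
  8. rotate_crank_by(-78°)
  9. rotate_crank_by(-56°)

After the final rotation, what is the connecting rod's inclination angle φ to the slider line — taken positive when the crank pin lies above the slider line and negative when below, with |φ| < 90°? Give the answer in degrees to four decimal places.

set_geometry: r = 26 mm, L = 285 mm, e = 0 mm; θ ← 0°
rotate_crank_by(+52°): θ ← 0° +52° = 52°
rotate_crank_by(-68°): θ ← 52° -68° = -16°
rotate_crank_by(+11°): θ ← -16° +11° = -5°
rotate_crank_by(+13°): θ ← -5° +13° = 8°
rotate_crank_by(-49°): θ ← 8° -49° = -41°
rotate_crank_by(+31°): θ ← -41° +31° = -10°
rotate_crank_by(-78°): θ ← -10° -78° = -88°
rotate_crank_by(-56°): θ ← -88° -56° = -144°
crank pin P = (r cos θ, r sin θ) = (-21.034442, -15.282417)
h = r sin θ − e = -15.282417 − 0 = -15.282417
sin φ = h / L = -15.282417 / 285 = -0.05362251
φ = arcsin(-0.05362251) = -3.073818°

-3.0738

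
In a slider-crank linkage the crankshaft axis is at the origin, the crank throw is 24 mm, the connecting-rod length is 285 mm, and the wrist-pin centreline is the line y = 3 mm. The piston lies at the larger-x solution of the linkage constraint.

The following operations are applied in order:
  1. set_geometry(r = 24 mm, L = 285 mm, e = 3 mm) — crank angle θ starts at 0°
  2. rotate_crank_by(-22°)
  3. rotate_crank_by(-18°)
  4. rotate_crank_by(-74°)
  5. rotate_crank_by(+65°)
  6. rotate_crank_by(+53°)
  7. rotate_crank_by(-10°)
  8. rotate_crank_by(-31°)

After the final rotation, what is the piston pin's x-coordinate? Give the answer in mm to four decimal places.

set_geometry: r = 24 mm, L = 285 mm, e = 3 mm; θ ← 0°
rotate_crank_by(-22°): θ ← 0° -22° = -22°
rotate_crank_by(-18°): θ ← -22° -18° = -40°
rotate_crank_by(-74°): θ ← -40° -74° = -114°
rotate_crank_by(+65°): θ ← -114° +65° = -49°
rotate_crank_by(+53°): θ ← -49° +53° = 4°
rotate_crank_by(-10°): θ ← 4° -10° = -6°
rotate_crank_by(-31°): θ ← -6° -31° = -37°
crank pin P = (r cos θ, r sin θ) = (19.167252, -14.443561)
h = r sin θ − e = -14.443561 − 3 = -17.443561
x = r cos θ + √(L² − h²) = 19.167252 + √(81225.0 − 304.2778) = 19.167252 + 284.465678 = 303.632931

303.6329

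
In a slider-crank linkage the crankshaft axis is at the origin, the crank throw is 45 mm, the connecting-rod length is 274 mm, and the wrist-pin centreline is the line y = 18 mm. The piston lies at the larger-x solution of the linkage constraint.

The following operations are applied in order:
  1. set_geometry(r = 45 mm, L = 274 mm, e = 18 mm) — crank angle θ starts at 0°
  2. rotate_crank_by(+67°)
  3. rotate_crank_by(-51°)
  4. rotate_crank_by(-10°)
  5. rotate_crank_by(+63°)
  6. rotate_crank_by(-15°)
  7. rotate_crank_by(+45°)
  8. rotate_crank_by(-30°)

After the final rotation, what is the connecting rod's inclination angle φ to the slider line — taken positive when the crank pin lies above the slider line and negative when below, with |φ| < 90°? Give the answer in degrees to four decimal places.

set_geometry: r = 45 mm, L = 274 mm, e = 18 mm; θ ← 0°
rotate_crank_by(+67°): θ ← 0° +67° = 67°
rotate_crank_by(-51°): θ ← 67° -51° = 16°
rotate_crank_by(-10°): θ ← 16° -10° = 6°
rotate_crank_by(+63°): θ ← 6° +63° = 69°
rotate_crank_by(-15°): θ ← 69° -15° = 54°
rotate_crank_by(+45°): θ ← 54° +45° = 99°
rotate_crank_by(-30°): θ ← 99° -30° = 69°
crank pin P = (r cos θ, r sin θ) = (16.126558, 42.011119)
h = r sin θ − e = 42.011119 − 18 = 24.011119
sin φ = h / L = 24.011119 / 274 = 0.08763182
φ = arcsin(0.08763182) = 5.027382°

5.0274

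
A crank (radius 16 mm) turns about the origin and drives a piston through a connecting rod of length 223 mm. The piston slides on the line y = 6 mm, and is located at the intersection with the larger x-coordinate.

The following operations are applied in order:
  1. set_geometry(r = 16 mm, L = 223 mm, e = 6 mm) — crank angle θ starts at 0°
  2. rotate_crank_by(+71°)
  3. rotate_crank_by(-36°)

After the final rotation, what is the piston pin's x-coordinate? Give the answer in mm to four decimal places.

set_geometry: r = 16 mm, L = 223 mm, e = 6 mm; θ ← 0°
rotate_crank_by(+71°): θ ← 0° +71° = 71°
rotate_crank_by(-36°): θ ← 71° -36° = 35°
crank pin P = (r cos θ, r sin θ) = (13.106433, 9.177223)
h = r sin θ − e = 9.177223 − 6 = 3.177223
x = r cos θ + √(L² − h²) = 13.106433 + √(49729.0 − 10.0947) = 13.106433 + 222.977365 = 236.083798

236.0838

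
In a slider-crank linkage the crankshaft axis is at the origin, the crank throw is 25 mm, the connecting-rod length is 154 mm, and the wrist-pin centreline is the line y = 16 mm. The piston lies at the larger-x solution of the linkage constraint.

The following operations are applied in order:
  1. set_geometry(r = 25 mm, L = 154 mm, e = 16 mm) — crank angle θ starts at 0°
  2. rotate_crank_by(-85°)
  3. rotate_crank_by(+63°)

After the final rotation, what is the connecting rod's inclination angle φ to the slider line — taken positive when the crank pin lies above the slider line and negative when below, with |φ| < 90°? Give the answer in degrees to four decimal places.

set_geometry: r = 25 mm, L = 154 mm, e = 16 mm; θ ← 0°
rotate_crank_by(-85°): θ ← 0° -85° = -85°
rotate_crank_by(+63°): θ ← -85° +63° = -22°
crank pin P = (r cos θ, r sin θ) = (23.179596, -9.365165)
h = r sin θ − e = -9.365165 − 16 = -25.365165
sin φ = h / L = -25.365165 / 154 = -0.16470886
φ = arcsin(-0.16470886) = -9.480322°

-9.4803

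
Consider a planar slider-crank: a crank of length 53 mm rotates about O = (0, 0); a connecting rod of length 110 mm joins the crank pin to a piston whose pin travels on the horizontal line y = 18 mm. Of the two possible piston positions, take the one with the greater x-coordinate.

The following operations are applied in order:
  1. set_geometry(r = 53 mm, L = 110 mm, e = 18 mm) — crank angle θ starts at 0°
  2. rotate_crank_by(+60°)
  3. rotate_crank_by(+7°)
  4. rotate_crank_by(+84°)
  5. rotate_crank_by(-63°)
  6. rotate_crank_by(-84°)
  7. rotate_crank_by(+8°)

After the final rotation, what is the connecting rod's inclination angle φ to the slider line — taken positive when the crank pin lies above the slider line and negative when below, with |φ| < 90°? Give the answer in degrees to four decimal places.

set_geometry: r = 53 mm, L = 110 mm, e = 18 mm; θ ← 0°
rotate_crank_by(+60°): θ ← 0° +60° = 60°
rotate_crank_by(+7°): θ ← 60° +7° = 67°
rotate_crank_by(+84°): θ ← 67° +84° = 151°
rotate_crank_by(-63°): θ ← 151° -63° = 88°
rotate_crank_by(-84°): θ ← 88° -84° = 4°
rotate_crank_by(+8°): θ ← 4° +8° = 12°
crank pin P = (r cos θ, r sin θ) = (51.841823, 11.019320)
h = r sin θ − e = 11.019320 − 18 = -6.980680
sin φ = h / L = -6.980680 / 110 = -0.06346073
φ = arcsin(-0.06346073) = -3.638477°

-3.6385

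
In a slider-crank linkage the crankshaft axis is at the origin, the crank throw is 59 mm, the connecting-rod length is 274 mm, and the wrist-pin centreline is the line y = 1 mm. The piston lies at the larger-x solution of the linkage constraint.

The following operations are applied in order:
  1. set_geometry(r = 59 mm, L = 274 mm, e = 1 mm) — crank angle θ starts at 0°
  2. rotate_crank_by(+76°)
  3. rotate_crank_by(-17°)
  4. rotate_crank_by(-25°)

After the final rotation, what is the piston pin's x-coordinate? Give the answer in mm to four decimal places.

set_geometry: r = 59 mm, L = 274 mm, e = 1 mm; θ ← 0°
rotate_crank_by(+76°): θ ← 0° +76° = 76°
rotate_crank_by(-17°): θ ← 76° -17° = 59°
rotate_crank_by(-25°): θ ← 59° -25° = 34°
crank pin P = (r cos θ, r sin θ) = (48.913217, 32.992381)
h = r sin θ − e = 32.992381 − 1 = 31.992381
x = r cos θ + √(L² − h²) = 48.913217 + √(75076.0 − 1023.5125) = 48.913217 + 272.125867 = 321.039084

321.0391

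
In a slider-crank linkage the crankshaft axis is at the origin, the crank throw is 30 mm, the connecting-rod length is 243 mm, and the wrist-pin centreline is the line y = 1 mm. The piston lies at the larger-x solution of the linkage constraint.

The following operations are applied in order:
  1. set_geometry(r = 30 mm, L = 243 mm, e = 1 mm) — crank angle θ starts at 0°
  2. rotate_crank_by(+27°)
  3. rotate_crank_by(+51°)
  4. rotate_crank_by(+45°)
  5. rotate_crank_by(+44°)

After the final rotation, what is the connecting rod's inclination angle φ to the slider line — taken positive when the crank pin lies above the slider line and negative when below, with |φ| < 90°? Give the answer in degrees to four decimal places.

set_geometry: r = 30 mm, L = 243 mm, e = 1 mm; θ ← 0°
rotate_crank_by(+27°): θ ← 0° +27° = 27°
rotate_crank_by(+51°): θ ← 27° +51° = 78°
rotate_crank_by(+45°): θ ← 78° +45° = 123°
rotate_crank_by(+44°): θ ← 123° +44° = 167°
crank pin P = (r cos θ, r sin θ) = (-29.231102, 6.748532)
h = r sin θ − e = 6.748532 − 1 = 5.748532
sin φ = h / L = 5.748532 / 243 = 0.02365651
φ = arcsin(0.02365651) = 1.355545°

1.3555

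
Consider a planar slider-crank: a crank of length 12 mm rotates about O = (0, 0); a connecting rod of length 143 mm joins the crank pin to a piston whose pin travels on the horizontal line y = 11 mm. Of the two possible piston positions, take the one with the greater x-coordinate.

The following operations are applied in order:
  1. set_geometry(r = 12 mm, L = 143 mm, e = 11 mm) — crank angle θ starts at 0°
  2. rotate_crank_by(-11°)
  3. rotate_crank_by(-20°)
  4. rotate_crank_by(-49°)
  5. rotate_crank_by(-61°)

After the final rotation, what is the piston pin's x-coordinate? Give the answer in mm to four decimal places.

132.4657

set_geometry: r = 12 mm, L = 143 mm, e = 11 mm; θ ← 0°
rotate_crank_by(-11°): θ ← 0° -11° = -11°
rotate_crank_by(-20°): θ ← -11° -20° = -31°
rotate_crank_by(-49°): θ ← -31° -49° = -80°
rotate_crank_by(-61°): θ ← -80° -61° = -141°
crank pin P = (r cos θ, r sin θ) = (-9.325752, -7.551845)
h = r sin θ − e = -7.551845 − 11 = -18.551845
x = r cos θ + √(L² − h²) = -9.325752 + √(20449.0 − 344.1709) = -9.325752 + 141.791499 = 132.465747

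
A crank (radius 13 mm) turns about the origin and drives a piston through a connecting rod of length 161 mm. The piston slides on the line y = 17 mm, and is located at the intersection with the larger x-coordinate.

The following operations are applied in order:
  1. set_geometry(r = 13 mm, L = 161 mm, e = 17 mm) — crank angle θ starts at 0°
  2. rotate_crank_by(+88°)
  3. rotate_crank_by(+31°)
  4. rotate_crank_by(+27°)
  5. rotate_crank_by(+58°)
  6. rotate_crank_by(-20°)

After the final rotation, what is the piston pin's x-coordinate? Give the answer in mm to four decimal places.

147.0327

set_geometry: r = 13 mm, L = 161 mm, e = 17 mm; θ ← 0°
rotate_crank_by(+88°): θ ← 0° +88° = 88°
rotate_crank_by(+31°): θ ← 88° +31° = 119°
rotate_crank_by(+27°): θ ← 119° +27° = 146°
rotate_crank_by(+58°): θ ← 146° +58° = 204°
rotate_crank_by(-20°): θ ← 204° -20° = 184°
crank pin P = (r cos θ, r sin θ) = (-12.968333, -0.906834)
h = r sin θ − e = -0.906834 − 17 = -17.906834
x = r cos θ + √(L² − h²) = -12.968333 + √(25921.0 − 320.6547) = -12.968333 + 160.001079 = 147.032746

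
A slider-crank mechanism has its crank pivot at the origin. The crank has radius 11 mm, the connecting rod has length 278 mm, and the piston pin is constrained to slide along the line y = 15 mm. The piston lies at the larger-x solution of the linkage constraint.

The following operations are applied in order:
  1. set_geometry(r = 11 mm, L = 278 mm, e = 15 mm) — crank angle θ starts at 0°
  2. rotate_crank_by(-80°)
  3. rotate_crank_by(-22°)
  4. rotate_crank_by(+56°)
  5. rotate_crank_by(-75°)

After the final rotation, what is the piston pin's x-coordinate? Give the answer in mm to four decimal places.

set_geometry: r = 11 mm, L = 278 mm, e = 15 mm; θ ← 0°
rotate_crank_by(-80°): θ ← 0° -80° = -80°
rotate_crank_by(-22°): θ ← -80° -22° = -102°
rotate_crank_by(+56°): θ ← -102° +56° = -46°
rotate_crank_by(-75°): θ ← -46° -75° = -121°
crank pin P = (r cos θ, r sin θ) = (-5.665419, -9.428840)
h = r sin θ − e = -9.428840 − 15 = -24.428840
x = r cos θ + √(L² − h²) = -5.665419 + √(77284.0 − 596.7682) = -5.665419 + 276.924596 = 271.259177

271.2592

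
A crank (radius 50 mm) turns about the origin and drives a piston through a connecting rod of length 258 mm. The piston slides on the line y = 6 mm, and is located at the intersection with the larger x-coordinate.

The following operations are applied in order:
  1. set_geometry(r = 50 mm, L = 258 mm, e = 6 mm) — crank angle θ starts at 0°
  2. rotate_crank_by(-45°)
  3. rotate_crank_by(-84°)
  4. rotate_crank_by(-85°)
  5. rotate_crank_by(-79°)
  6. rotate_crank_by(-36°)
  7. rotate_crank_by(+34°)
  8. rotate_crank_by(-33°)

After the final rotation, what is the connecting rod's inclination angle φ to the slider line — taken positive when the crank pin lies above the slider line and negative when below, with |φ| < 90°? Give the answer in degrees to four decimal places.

4.5565

set_geometry: r = 50 mm, L = 258 mm, e = 6 mm; θ ← 0°
rotate_crank_by(-45°): θ ← 0° -45° = -45°
rotate_crank_by(-84°): θ ← -45° -84° = -129°
rotate_crank_by(-85°): θ ← -129° -85° = -214°
rotate_crank_by(-79°): θ ← -214° -79° = -293°
rotate_crank_by(-36°): θ ← -293° -36° = -329°
rotate_crank_by(+34°): θ ← -329° +34° = -295°
rotate_crank_by(-33°): θ ← -295° -33° = -328°
crank pin P = (r cos θ, r sin θ) = (42.402405, 26.495963)
h = r sin θ − e = 26.495963 − 6 = 20.495963
sin φ = h / L = 20.495963 / 258 = 0.07944172
φ = arcsin(0.07944172) = 4.556476°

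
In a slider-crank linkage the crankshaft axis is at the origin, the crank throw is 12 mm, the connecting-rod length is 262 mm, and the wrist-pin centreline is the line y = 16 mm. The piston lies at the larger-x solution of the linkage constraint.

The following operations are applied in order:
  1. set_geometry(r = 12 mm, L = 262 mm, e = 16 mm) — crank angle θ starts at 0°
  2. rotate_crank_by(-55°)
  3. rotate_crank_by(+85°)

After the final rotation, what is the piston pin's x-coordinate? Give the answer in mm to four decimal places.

272.2014

set_geometry: r = 12 mm, L = 262 mm, e = 16 mm; θ ← 0°
rotate_crank_by(-55°): θ ← 0° -55° = -55°
rotate_crank_by(+85°): θ ← -55° +85° = 30°
crank pin P = (r cos θ, r sin θ) = (10.392305, 6.000000)
h = r sin θ − e = 6.000000 − 16 = -10.000000
x = r cos θ + √(L² − h²) = 10.392305 + √(68644.0 − 100.0000) = 10.392305 + 261.809091 = 272.201396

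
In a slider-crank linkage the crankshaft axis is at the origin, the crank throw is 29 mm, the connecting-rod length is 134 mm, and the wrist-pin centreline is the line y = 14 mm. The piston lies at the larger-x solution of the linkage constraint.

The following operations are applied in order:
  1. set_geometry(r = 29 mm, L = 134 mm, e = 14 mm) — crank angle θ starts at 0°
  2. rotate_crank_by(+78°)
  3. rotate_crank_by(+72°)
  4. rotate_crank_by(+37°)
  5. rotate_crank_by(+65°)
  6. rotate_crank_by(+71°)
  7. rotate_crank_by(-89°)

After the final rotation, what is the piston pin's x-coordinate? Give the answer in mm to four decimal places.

111.6113

set_geometry: r = 29 mm, L = 134 mm, e = 14 mm; θ ← 0°
rotate_crank_by(+78°): θ ← 0° +78° = 78°
rotate_crank_by(+72°): θ ← 78° +72° = 150°
rotate_crank_by(+37°): θ ← 150° +37° = 187°
rotate_crank_by(+65°): θ ← 187° +65° = 252°
rotate_crank_by(+71°): θ ← 252° +71° = 323°
rotate_crank_by(-89°): θ ← 323° -89° = 234°
crank pin P = (r cos θ, r sin θ) = (-17.045772, -23.461493)
h = r sin θ − e = -23.461493 − 14 = -37.461493
x = r cos θ + √(L² − h²) = -17.045772 + √(17956.0 − 1403.3634) = -17.045772 + 128.657050 = 111.611278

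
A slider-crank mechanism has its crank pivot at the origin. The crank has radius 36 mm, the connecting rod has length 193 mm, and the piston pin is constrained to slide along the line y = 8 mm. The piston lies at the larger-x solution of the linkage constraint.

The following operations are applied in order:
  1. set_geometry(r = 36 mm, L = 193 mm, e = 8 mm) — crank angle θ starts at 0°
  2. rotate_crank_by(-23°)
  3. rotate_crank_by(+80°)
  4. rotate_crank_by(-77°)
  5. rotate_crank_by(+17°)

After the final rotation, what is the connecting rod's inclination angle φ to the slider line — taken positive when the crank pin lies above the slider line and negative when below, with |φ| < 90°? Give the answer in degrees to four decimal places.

-2.9356

set_geometry: r = 36 mm, L = 193 mm, e = 8 mm; θ ← 0°
rotate_crank_by(-23°): θ ← 0° -23° = -23°
rotate_crank_by(+80°): θ ← -23° +80° = 57°
rotate_crank_by(-77°): θ ← 57° -77° = -20°
rotate_crank_by(+17°): θ ← -20° +17° = -3°
crank pin P = (r cos θ, r sin θ) = (35.950663, -1.884094)
h = r sin θ − e = -1.884094 − 8 = -9.884094
sin φ = h / L = -9.884094 / 193 = -0.05121292
φ = arcsin(-0.05121292) = -2.935569°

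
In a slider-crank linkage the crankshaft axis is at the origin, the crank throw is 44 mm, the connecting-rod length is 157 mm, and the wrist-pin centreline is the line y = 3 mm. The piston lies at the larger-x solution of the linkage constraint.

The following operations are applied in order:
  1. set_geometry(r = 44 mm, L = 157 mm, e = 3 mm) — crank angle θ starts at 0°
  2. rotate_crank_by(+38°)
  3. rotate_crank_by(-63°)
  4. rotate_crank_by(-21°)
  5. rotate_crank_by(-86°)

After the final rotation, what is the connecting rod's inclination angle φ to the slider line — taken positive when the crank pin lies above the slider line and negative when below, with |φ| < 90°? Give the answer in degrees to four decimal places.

-13.1428

set_geometry: r = 44 mm, L = 157 mm, e = 3 mm; θ ← 0°
rotate_crank_by(+38°): θ ← 0° +38° = 38°
rotate_crank_by(-63°): θ ← 38° -63° = -25°
rotate_crank_by(-21°): θ ← -25° -21° = -46°
rotate_crank_by(-86°): θ ← -46° -86° = -132°
crank pin P = (r cos θ, r sin θ) = (-29.441747, -32.698372)
h = r sin θ − e = -32.698372 − 3 = -35.698372
sin φ = h / L = -35.698372 / 157 = -0.22737817
φ = arcsin(-0.22737817) = -13.142762°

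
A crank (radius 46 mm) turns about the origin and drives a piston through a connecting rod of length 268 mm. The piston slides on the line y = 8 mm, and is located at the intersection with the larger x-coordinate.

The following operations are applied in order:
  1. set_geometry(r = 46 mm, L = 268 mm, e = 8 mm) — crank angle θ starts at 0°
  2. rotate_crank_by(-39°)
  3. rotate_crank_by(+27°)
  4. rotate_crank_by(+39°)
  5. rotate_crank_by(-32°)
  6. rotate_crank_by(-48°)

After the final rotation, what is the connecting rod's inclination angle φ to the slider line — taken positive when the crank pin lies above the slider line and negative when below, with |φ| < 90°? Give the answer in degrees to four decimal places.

-9.6094

set_geometry: r = 46 mm, L = 268 mm, e = 8 mm; θ ← 0°
rotate_crank_by(-39°): θ ← 0° -39° = -39°
rotate_crank_by(+27°): θ ← -39° +27° = -12°
rotate_crank_by(+39°): θ ← -12° +39° = 27°
rotate_crank_by(-32°): θ ← 27° -32° = -5°
rotate_crank_by(-48°): θ ← -5° -48° = -53°
crank pin P = (r cos θ, r sin θ) = (27.683491, -36.737233)
h = r sin θ − e = -36.737233 − 8 = -44.737233
sin φ = h / L = -44.737233 / 268 = -0.16692998
φ = arcsin(-0.16692998) = -9.609369°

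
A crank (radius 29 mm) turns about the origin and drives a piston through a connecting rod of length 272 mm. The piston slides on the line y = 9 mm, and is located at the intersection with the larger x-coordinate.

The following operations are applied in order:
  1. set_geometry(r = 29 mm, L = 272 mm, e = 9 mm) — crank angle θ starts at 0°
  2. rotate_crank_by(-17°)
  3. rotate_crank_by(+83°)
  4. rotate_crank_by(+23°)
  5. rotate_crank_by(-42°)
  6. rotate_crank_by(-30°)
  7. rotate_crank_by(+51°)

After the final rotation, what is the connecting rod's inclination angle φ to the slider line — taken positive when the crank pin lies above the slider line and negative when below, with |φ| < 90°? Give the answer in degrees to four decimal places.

3.7708

set_geometry: r = 29 mm, L = 272 mm, e = 9 mm; θ ← 0°
rotate_crank_by(-17°): θ ← 0° -17° = -17°
rotate_crank_by(+83°): θ ← -17° +83° = 66°
rotate_crank_by(+23°): θ ← 66° +23° = 89°
rotate_crank_by(-42°): θ ← 89° -42° = 47°
rotate_crank_by(-30°): θ ← 47° -30° = 17°
rotate_crank_by(+51°): θ ← 17° +51° = 68°
crank pin P = (r cos θ, r sin θ) = (10.863591, 26.888332)
h = r sin θ − e = 26.888332 − 9 = 17.888332
sin φ = h / L = 17.888332 / 272 = 0.06576593
φ = arcsin(0.06576593) = 3.770832°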